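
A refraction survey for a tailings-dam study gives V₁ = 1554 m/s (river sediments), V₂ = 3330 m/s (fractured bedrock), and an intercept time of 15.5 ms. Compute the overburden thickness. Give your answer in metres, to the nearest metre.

h = tᵢ·V₁·V₂ / (2·√(V₂²−V₁²)).
√(V₂²−V₁²) = √(3330² − 1554²) = 2945.2 m/s.
h = 0.0155 s × 1554 × 3330 / (2 × 2945.2) = 13.62 m.

14 m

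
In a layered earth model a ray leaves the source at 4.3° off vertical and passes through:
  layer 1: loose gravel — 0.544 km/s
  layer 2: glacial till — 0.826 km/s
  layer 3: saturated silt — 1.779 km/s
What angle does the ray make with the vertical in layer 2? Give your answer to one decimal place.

Ray parameter p = sin 4.3° / 0.544 = 1.3783e-01 s/km.
sin θ_2 = p·V_2 = 1.3783e-01 × 0.826 = 0.1138.
θ_2 = arcsin 0.1138 = 6.54°.

6.5°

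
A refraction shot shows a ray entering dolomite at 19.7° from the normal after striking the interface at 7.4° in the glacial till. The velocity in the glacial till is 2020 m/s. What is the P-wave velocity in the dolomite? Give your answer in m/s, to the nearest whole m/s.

5287 m/s

sin 7.4° = 0.1288; sin 19.7° = 0.3371.
V₂ = V₁·(sin θ₂/sin θ₁) = 2020·(0.3371/0.1288) = 5286.92 m/s.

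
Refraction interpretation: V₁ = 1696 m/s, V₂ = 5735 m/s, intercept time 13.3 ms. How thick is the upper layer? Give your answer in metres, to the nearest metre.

h = tᵢ·V₁·V₂ / (2·√(V₂²−V₁²)).
√(V₂²−V₁²) = √(5735² − 1696²) = 5478.5 m/s.
h = 0.0133 s × 1696 × 5735 / (2 × 5478.5) = 11.81 m.

12 m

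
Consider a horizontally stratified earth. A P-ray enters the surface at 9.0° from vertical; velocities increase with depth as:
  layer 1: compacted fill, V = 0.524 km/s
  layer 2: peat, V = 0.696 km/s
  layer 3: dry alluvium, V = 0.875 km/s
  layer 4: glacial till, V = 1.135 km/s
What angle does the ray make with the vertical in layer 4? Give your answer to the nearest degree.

Ray parameter p = sin 9.0° / 0.524 = 2.9854e-01 s/km.
sin θ_4 = p·V_4 = 2.9854e-01 × 1.135 = 0.3388.
θ_4 = 19.81° from the vertical.

20°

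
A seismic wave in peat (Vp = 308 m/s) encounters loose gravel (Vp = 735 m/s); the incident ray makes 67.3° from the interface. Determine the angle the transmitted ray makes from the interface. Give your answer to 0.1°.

22.9°

Convert to the normal: θ₁ = 90° − 67.3° = 22.7°.
sin θ₁/V₁ = sin θ₂/V₂ ⇒ sin θ₂ = 735·sin 22.7°/308 = 735·0.3859/308 = 0.9209.
θ₂ = sin⁻¹(0.9209) = 67.06° (from vertical).
From the interface: 90° − 67.06° = 22.94°.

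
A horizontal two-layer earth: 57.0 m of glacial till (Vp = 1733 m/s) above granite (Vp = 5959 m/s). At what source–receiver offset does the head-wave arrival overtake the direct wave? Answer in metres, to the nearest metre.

154 m

θ_c = arcsin(1733/5959) = 16.91°, so cos θ_c = 0.9568 and tᵢ = 2h cos θ_c/V₁ = 0.0629 s.
At crossover x/V₁ = x/V₂ + tᵢ ⇒ x = tᵢ/(1/V₁ − 1/V₂) = 0.06294/(5.7703e-04 − 1.6781e-04) = 153.80 m.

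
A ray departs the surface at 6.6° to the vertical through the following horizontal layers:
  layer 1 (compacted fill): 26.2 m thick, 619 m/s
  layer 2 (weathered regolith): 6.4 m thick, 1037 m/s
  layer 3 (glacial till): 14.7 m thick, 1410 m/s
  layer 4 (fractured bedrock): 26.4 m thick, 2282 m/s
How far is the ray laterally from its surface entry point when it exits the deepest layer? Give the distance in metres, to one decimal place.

Ray parameter p = sin 6.6° / 619 m/s = 1.8568e-04 s/m.
Layer 1: θ = 6.60°; offset = 26.2·tan 6.60° = 3.031 m.
Layer 2: sin θ = p·1037 = 0.1926 → θ = 11.10°; offset = 6.4·tan 11.10° = 1.256 m.
Layer 3: sin θ = p·1410 = 0.2618 → θ = 15.18°; offset = 14.7·tan 15.18° = 3.988 m.
Layer 4: sin θ = p·2282 = 0.4237 → θ = 25.07°; offset = 26.4·tan 25.07° = 12.350 m.
Σ offsets = 20.625 m.

20.6 m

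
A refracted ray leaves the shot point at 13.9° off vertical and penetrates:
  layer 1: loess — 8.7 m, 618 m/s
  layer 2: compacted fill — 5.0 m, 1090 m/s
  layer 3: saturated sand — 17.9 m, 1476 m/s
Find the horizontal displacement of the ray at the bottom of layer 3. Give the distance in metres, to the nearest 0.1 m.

Ray parameter p = sin 13.9° / 618 m/s = 3.8872e-04 s/m.
Layer 1: θ = 13.90°; offset = 8.7·tan 13.90° = 2.153 m.
Layer 2: sin θ = p·1090 = 0.4237 → θ = 25.07°; offset = 5.0·tan 25.07° = 2.339 m.
Layer 3: sin θ = p·1476 = 0.5737 → θ = 35.01°; offset = 17.9·tan 35.01° = 12.539 m.
Summing the layer offsets gives 17.031 m.

17.0 m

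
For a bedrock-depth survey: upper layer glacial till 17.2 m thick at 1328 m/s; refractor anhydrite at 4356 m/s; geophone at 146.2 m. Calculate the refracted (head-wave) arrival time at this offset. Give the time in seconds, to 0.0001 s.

0.0582 s

θ_c = arcsin(V₁/V₂) = arcsin(1328/4356) = 17.75°, cos θ_c = 0.9524.
Intercept time tᵢ = 2h cos θ_c / V₁ = 2·17.2·0.9524/1328 = 0.02467 s.
t = x/V₂ + tᵢ = 146.2/4356 + 0.02467 = 0.05823 s.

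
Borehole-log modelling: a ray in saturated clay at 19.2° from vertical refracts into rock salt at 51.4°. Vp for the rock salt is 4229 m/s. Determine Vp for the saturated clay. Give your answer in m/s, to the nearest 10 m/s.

sin 19.2° = 0.3289; sin 51.4° = 0.7815.
V₁ = V₂·(sin θ₁/sin θ₂) = 4229·(0.3289/0.7815) = 1779.58 m/s.

1780 m/s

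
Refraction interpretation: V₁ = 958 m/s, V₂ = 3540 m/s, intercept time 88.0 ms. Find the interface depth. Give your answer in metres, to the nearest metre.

θ_c = arcsin(958/3540) = 15.70°; cos θ_c = 0.9627.
tᵢ = 2h cos θ_c/V₁ ⇒ h = tᵢ·V₁/(2 cos θ_c) = 0.088·958/(2·0.9627) = 43.79 m.

44 m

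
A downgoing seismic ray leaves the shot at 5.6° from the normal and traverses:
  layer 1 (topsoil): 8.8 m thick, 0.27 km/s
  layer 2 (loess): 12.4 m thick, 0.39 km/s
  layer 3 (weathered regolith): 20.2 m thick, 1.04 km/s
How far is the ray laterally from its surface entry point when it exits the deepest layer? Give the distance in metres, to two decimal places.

10.82 m

Apply Snell's law at each interface; in layer i the horizontal offset is hᵢ·tan θᵢ.
Layer 1: θ = 5.60°; offset = 8.8·tan 5.60° = 0.8628 m.
Layer 2: sin θ = 0.39·sin 5.6°/0.27 = 0.1410, θ = 8.10°; offset = 12.4·tan 8.10° = 1.7654 m.
Layer 3: sin θ = 1.04·sin 5.6°/0.27 = 0.3759, θ = 22.08°; offset = 20.2·tan 22.08° = 8.1935 m.
Total horizontal offset = 10.8218 m.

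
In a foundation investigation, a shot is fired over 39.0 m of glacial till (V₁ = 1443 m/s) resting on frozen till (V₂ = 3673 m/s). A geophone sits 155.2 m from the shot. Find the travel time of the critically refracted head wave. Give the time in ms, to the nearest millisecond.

92 ms

t = x/V₂ + 2h·√(V₂²−V₁²)/(V₁V₂).
√(V₂²−V₁²) = √(3673²−1443²) = 3377.7 m/s; delay term = 2·39.0·3377.7/(1443·3673) = 0.04971 s.
t = 155.2/3673 + 0.04971 = 0.09196 s.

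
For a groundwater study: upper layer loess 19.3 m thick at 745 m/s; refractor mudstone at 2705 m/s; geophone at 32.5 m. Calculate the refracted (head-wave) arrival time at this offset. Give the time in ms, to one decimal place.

t = x/V₂ + 2h·√(V₂²−V₁²)/(V₁V₂).
√(V₂²−V₁²) = √(2705²−745²) = 2600.4 m/s; delay term = 2·19.3·2600.4/(745·2705) = 0.04981 s.
t = 32.5/2705 + 0.04981 = 0.06182 s.

61.8 ms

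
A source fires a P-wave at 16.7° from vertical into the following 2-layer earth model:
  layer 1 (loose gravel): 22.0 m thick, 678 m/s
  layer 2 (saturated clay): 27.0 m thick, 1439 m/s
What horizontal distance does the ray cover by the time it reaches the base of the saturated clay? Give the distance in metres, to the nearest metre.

27 m

Apply Snell's law at each interface; in layer i the horizontal offset is hᵢ·tan θᵢ.
Layer 1: θ = 16.70°; offset = 22.0·tan 16.70° = 6.600 m.
Layer 2: sin θ = 1439·sin 16.7°/678 = 0.6099, θ = 37.58°; offset = 27.0·tan 37.58° = 20.779 m.
Summing the layer offsets gives 27.380 m.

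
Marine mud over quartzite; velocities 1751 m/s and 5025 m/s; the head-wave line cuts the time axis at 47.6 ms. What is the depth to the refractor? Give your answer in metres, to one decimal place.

44.5 m

θ_c = arcsin(1751/5025) = 20.39°; cos θ_c = 0.9373.
tᵢ = 2h cos θ_c/V₁ ⇒ h = tᵢ·V₁/(2 cos θ_c) = 0.0476·1751/(2·0.9373) = 44.46 m.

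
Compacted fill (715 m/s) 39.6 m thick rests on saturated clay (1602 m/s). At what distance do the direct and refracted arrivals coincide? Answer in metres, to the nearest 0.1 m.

128.0 m

x_cross = 2h·√((V₂+V₁)/(V₂−V₁)).
(V₂+V₁)/(V₂−V₁) = (1602+715)/(1602−715) = 2.6122; √ = 1.6162.
x_cross = 2·39.6·1.6162 = 128.00 m.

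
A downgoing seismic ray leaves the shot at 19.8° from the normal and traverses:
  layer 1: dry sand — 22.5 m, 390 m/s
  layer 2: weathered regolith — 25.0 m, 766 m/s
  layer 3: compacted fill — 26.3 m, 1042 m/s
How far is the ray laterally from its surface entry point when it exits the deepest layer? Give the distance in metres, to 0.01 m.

p = sin θ₁/V₁ = sin 19.8°/390 = 8.6856e-04 s/m is conserved through the stack.
Layer 1: θ = 19.80°; offset = 22.5·tan 19.80° = 8.1005 m.
Layer 2: sin θ = p·766 = 0.6653 → θ = 41.71°; offset = 25.0·tan 41.71° = 22.2793 m.
Layer 3: sin θ = p·1042 = 0.9050 → θ = 64.83°; offset = 26.3·tan 64.83° = 55.9624 m.
Summing the layer offsets gives 86.3422 m.

86.34 m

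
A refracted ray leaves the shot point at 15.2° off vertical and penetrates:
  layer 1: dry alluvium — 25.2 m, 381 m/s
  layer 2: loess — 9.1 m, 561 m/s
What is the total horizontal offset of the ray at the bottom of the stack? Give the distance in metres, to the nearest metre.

11 m

Apply Snell's law at each interface; in layer i the horizontal offset is hᵢ·tan θᵢ.
Layer 1: θ = 15.20°; offset = 25.2·tan 15.20° = 6.847 m.
Layer 2: sin θ = 561·sin 15.2°/381 = 0.3861, θ = 22.71°; offset = 9.1·tan 22.71° = 3.808 m.
Σ offsets = 10.655 m.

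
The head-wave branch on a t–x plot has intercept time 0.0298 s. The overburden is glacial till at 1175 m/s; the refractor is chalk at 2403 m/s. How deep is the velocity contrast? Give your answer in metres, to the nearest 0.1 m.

20.1 m

h = tᵢ·V₁·V₂ / (2·√(V₂²−V₁²)).
√(V₂²−V₁²) = √(2403² − 1175²) = 2096.1 m/s.
h = 0.0298 s × 1175 × 2403 / (2 × 2096.1) = 20.07 m.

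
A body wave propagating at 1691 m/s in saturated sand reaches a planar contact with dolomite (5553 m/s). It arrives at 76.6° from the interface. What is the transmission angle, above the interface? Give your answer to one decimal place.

40.4°

Convert to the normal: θ₁ = 90° − 76.6° = 13.4°.
Snell's law: sin θ₂ = (V₂/V₁)·sin θ₁ = (5553/1691)·sin 13.4° = 0.7610.
θ₂ = arcsin 0.7610 = 49.55° from the normal.
From the interface: 90° − 49.55° = 40.45°.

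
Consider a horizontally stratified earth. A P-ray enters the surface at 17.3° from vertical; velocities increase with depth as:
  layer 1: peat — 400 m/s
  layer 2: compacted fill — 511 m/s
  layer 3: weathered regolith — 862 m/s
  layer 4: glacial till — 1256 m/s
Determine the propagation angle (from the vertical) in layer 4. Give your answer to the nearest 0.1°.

Ray parameter p = sin 17.3° / 400 = 7.4344e-04 s/m.
sin θ_4 = p·V_4 = 7.4344e-04 × 1256 = 0.9338.
θ_4 = arcsin 0.9338 = 69.03°.

69.0°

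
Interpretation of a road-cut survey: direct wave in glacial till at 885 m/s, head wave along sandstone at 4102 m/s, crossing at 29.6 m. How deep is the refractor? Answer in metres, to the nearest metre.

12 m

x_cross = 2h·√((V₂+V₁)/(V₂−V₁)) → h = x_cross / (2·√((V₂+V₁)/(V₂−V₁))).
√((V₂+V₁)/(V₂−V₁)) = √((4102+885)/(4102−885)) = 1.2451.
h = 29.6 / (2·1.2451) = 11.89 m.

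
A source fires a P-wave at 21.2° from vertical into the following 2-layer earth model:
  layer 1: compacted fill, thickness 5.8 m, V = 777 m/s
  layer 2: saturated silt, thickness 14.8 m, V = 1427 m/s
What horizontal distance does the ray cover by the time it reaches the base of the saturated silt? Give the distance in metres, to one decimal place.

15.4 m

Apply Snell's law at each interface; in layer i the horizontal offset is hᵢ·tan θᵢ.
Layer 1: θ = 21.20°; offset = 5.8·tan 21.20° = 2.250 m.
Layer 2: sin θ = 1427·sin 21.2°/777 = 0.6641, θ = 41.62°; offset = 14.8·tan 41.62° = 13.148 m.
Σ offsets = 15.397 m.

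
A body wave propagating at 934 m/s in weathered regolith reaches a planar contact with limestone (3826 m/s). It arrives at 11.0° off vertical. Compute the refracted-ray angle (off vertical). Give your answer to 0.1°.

Snell's law: sin θ₂ = (V₂/V₁)·sin θ₁ = (3826/934)·sin 11.0° = 0.7816.
θ₂ = arcsin 0.7816 = 51.41° from the normal.

51.4°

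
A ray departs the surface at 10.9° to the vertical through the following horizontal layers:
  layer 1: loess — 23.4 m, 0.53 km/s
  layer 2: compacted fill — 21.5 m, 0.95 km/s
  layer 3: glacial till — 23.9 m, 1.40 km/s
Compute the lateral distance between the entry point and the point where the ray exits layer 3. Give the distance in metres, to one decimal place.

26.0 m

p = sin θ₁/V₁ = sin 10.9°/0.53 = 3.5678e-01 s/km is conserved through the stack.
Layer 1: θ = 10.90°; offset = 23.4·tan 10.90° = 4.506 m.
Layer 2: sin θ = p·0.95 = 0.3389 → θ = 19.81°; offset = 21.5·tan 19.81° = 7.746 m.
Layer 3: sin θ = p·1.40 = 0.4995 → θ = 29.97°; offset = 23.9·tan 29.97° = 13.780 m.
Total horizontal offset = 26.032 m.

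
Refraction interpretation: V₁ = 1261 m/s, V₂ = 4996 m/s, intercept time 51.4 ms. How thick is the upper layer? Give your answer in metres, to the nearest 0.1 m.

33.5 m

θ_c = arcsin(1261/4996) = 14.62°; cos θ_c = 0.9676.
tᵢ = 2h cos θ_c/V₁ ⇒ h = tᵢ·V₁/(2 cos θ_c) = 0.0514·1261/(2·0.9676) = 33.49 m.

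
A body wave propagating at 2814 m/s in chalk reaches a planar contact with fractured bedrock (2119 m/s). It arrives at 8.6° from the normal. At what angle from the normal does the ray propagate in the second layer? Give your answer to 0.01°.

6.47°

sin θ₁/V₁ = sin θ₂/V₂ ⇒ sin θ₂ = 2119·sin 8.6°/2814 = 2119·0.1495/2814 = 0.1126.
θ₂ = sin⁻¹(0.1126) = 6.47° (from vertical).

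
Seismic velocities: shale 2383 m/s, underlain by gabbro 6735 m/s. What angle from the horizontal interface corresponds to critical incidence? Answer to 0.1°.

69.3°

Critical incidence: sin θ_c = V₁/V₂ = 2383/6735 = 0.3538.
θ_c = arcsin 0.3538 = 20.72°.
Measured from the interface: 90° − 20.72° = 69.28°.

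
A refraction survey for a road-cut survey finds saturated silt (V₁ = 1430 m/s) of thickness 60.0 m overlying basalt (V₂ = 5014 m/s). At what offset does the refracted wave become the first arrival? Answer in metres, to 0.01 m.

θ_c = arcsin(1430/5014) = 16.57°, so cos θ_c = 0.9585 and tᵢ = 2h cos θ_c/V₁ = 0.0804 s.
At crossover x/V₁ = x/V₂ + tᵢ ⇒ x = tᵢ/(1/V₁ − 1/V₂) = 0.08043/(6.9930e-04 − 1.9944e-04) = 160.91 m.

160.91 m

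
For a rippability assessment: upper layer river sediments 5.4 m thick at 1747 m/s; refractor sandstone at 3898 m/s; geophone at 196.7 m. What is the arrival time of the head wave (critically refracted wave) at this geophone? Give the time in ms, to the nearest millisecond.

t = x/V₂ + 2h·√(V₂²−V₁²)/(V₁V₂).
√(V₂²−V₁²) = √(3898²−1747²) = 3484.6 m/s; delay term = 2·5.4·3484.6/(1747·3898) = 0.00553 s.
t = 196.7/3898 + 0.00553 = 0.05599 s.

56 ms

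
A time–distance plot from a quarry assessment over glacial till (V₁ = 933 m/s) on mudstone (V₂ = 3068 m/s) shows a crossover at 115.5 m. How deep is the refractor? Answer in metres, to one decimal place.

x_cross = 2h·√((V₂+V₁)/(V₂−V₁)) → h = x_cross / (2·√((V₂+V₁)/(V₂−V₁))).
√((V₂+V₁)/(V₂−V₁)) = √((3068+933)/(3068−933)) = 1.3689.
h = 115.5 / (2·1.3689) = 42.19 m.

42.2 m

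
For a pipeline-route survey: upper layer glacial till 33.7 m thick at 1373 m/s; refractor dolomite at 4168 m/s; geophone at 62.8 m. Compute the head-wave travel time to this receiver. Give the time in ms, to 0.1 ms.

θ_c = arcsin(V₁/V₂) = arcsin(1373/4168) = 19.23°, cos θ_c = 0.9442.
Intercept time tᵢ = 2h cos θ_c / V₁ = 2·33.7·0.9442/1373 = 0.04635 s.
t = x/V₂ + tᵢ = 62.8/4168 + 0.04635 = 0.06142 s.

61.4 ms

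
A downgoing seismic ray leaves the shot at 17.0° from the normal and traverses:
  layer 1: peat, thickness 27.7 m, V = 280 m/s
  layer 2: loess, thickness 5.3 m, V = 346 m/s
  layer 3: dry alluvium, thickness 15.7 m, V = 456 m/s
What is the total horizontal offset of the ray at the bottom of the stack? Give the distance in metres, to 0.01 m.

Ray parameter p = sin 17.0° / 280 m/s = 1.0442e-03 s/m.
Layer 1: θ = 17.00°; offset = 27.7·tan 17.00° = 8.4687 m.
Layer 2: sin θ = p·346 = 0.3613 → θ = 21.18°; offset = 5.3·tan 21.18° = 2.0535 m.
Layer 3: sin θ = p·456 = 0.4761 → θ = 28.43°; offset = 15.7·tan 28.43° = 8.5011 m.
Summing the layer offsets gives 19.0233 m.

19.02 m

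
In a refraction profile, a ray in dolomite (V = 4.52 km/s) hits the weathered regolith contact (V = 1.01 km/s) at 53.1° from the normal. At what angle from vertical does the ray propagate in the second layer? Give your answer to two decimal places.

10.29°

sin θ₁/V₁ = sin θ₂/V₂ ⇒ sin θ₂ = 1.01·sin 53.1°/4.52 = 1.01·0.7997/4.52 = 0.1787.
θ₂ = arcsin 0.1787 = 10.29° from the normal.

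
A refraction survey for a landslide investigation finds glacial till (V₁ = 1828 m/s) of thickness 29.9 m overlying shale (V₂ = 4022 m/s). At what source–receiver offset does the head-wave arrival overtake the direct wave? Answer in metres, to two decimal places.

97.65 m

x_cross = 2h·√((V₂+V₁)/(V₂−V₁)).
(V₂+V₁)/(V₂−V₁) = (4022+1828)/(4022−1828) = 2.6664; √ = 1.6329.
x_cross = 2·29.9·1.6329 = 97.65 m.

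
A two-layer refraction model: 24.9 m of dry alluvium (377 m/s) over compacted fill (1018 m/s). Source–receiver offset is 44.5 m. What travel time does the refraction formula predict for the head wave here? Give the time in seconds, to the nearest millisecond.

t = x/V₂ + 2h·√(V₂²−V₁²)/(V₁V₂).
√(V₂²−V₁²) = √(1018²−377²) = 945.6 m/s; delay term = 2·24.9·945.6/(377·1018) = 0.12270 s.
t = 44.5/1018 + 0.12270 = 0.16642 s.

0.166 s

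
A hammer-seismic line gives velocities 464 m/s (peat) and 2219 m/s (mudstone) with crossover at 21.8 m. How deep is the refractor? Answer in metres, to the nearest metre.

x_cross = 2h·√((V₂+V₁)/(V₂−V₁)) → h = x_cross / (2·√((V₂+V₁)/(V₂−V₁))).
√((V₂+V₁)/(V₂−V₁)) = √((2219+464)/(2219−464)) = 1.2364.
h = 21.8 / (2·1.2364) = 8.82 m.

9 m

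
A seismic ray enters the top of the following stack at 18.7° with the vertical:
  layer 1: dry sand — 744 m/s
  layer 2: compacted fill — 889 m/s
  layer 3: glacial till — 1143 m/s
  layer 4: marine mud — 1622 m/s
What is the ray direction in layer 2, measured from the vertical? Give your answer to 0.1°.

22.5°

Ray parameter p = sin 18.7° / 744 = 4.3093e-04 s/m.
sin θ_2 = p·V_2 = 4.3093e-04 × 889 = 0.3831.
θ_2 = arcsin 0.3831 = 22.53°.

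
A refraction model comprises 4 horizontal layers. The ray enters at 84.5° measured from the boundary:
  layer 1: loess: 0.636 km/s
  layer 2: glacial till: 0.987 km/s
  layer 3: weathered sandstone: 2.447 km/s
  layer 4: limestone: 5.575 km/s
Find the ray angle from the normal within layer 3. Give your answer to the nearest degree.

22°

From the normal: θ₁ = 90° − 84.5° = 5.5°.
Snell's law across each interface conserves sin θ / V, so sin θ_3 = V_3·sin θ₁/V₁.
sin θ_3 = 2.447 × sin 5.5° / 0.636 = 0.3688.
θ_3 = arcsin 0.3688 = 21.64°.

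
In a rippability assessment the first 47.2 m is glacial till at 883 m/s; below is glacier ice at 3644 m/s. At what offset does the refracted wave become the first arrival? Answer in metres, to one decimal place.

120.9 m

x_cross = 2h·√((V₂+V₁)/(V₂−V₁)).
(V₂+V₁)/(V₂−V₁) = (3644+883)/(3644−883) = 1.6396; √ = 1.2805.
x_cross = 2·47.2·1.2805 = 120.88 m.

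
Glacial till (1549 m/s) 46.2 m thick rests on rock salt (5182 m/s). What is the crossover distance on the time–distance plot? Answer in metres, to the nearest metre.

126 m

x_cross = 2h·√((V₂+V₁)/(V₂−V₁)).
(V₂+V₁)/(V₂−V₁) = (5182+1549)/(5182−1549) = 1.8527; √ = 1.3612.
x_cross = 2·46.2·1.3612 = 125.77 m.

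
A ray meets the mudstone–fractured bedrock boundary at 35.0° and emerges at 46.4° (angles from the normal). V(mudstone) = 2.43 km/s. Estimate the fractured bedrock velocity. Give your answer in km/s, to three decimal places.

3.068 km/s

Snell's law: sin 35.0°/V₁ = sin 46.4°/V₂.
V₂ = V₁·sin 46.4°/sin 35.0° = 2.43 × 1.2626 = 3.068 km/s.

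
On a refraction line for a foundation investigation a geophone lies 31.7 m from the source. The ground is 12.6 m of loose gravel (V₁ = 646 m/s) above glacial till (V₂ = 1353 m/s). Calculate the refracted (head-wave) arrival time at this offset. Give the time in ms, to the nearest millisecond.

58 ms

θ_c = arcsin(V₁/V₂) = arcsin(646/1353) = 28.52°, cos θ_c = 0.8787.
Intercept time tᵢ = 2h cos θ_c / V₁ = 2·12.6·0.8787/646 = 0.03428 s.
t = x/V₂ + tᵢ = 31.7/1353 + 0.03428 = 0.05771 s.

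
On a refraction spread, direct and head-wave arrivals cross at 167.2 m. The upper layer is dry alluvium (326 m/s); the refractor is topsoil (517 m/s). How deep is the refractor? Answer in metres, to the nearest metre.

h = (x_cross/2)·√((V₂−V₁)/(V₂+V₁)).
(V₂−V₁)/(V₂+V₁) = (517−326)/(517+326) = 0.2266; √ = 0.4760.
h = (167.2/2)·0.4760 = 39.79 m.

40 m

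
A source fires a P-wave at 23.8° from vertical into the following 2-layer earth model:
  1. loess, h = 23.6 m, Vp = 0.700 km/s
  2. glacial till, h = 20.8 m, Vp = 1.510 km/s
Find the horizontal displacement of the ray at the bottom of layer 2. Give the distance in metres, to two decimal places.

Ray parameter p = sin 23.8° / 0.700 km/s = 5.7649e-01 s/km.
Layer 1: θ = 23.80°; offset = 23.6·tan 23.80° = 10.4088 m.
Layer 2: sin θ = p·1.510 = 0.8705 → θ = 60.52°; offset = 20.8·tan 60.52° = 36.7899 m.
Σ offsets = 47.1987 m.

47.20 m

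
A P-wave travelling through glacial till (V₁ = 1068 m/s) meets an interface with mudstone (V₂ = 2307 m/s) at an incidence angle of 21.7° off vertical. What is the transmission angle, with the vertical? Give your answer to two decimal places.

53.01°

sin θ₁/V₁ = sin θ₂/V₂ ⇒ sin θ₂ = 2307·sin 21.7°/1068 = 2307·0.3697/1068 = 0.7987.
θ₂ = arcsin 0.7987 = 53.01° from the normal.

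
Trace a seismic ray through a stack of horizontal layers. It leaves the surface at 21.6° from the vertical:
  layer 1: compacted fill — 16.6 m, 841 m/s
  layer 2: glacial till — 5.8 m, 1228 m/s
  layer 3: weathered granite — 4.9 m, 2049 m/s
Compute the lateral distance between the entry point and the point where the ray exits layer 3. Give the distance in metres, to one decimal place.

Ray parameter p = sin 21.6° / 841 m/s = 4.3772e-04 s/m.
Layer 1: θ = 21.60°; offset = 16.6·tan 21.60° = 6.572 m.
Layer 2: sin θ = p·1228 = 0.5375 → θ = 32.52°; offset = 5.8·tan 32.52° = 3.697 m.
Layer 3: sin θ = p·2049 = 0.8969 → θ = 63.75°; offset = 4.9·tan 63.75° = 9.937 m.
Summing the layer offsets gives 20.207 m.

20.2 m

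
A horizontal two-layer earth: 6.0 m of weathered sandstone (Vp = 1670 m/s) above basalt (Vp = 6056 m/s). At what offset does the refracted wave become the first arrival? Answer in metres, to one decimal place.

15.9 m

θ_c = arcsin(1670/6056) = 16.01°, so cos θ_c = 0.9612 and tᵢ = 2h cos θ_c/V₁ = 0.0069 s.
At crossover x/V₁ = x/V₂ + tᵢ ⇒ x = tᵢ/(1/V₁ − 1/V₂) = 0.00691/(5.9880e-04 − 1.6513e-04) = 15.93 m.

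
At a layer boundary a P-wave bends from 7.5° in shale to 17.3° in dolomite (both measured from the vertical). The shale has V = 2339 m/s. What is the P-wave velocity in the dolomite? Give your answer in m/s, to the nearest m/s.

5329 m/s

Snell's law: sin 7.5°/V₁ = sin 17.3°/V₂.
V₂ = V₁·sin 17.3°/sin 7.5° = 2339 × 2.2783 = 5328.89 m/s.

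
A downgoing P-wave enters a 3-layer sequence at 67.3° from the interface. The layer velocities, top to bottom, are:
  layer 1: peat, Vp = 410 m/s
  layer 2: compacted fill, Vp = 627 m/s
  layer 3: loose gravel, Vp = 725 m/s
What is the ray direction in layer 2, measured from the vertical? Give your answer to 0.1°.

36.2°

From the normal: θ₁ = 90° − 67.3° = 22.7°.
Ray parameter p = sin 22.7° / 410 = 9.4123e-04 s/m.
sin θ_2 = p·V_2 = 9.4123e-04 × 627 = 0.5902.
θ_2 = arcsin 0.5902 = 36.17°.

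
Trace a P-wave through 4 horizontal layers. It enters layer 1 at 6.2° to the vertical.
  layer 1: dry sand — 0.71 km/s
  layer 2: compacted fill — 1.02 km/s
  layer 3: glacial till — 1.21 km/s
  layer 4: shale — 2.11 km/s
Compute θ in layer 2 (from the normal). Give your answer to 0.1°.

8.9°

Ray parameter p = sin 6.2° / 0.71 = 1.5211e-01 s/km.
sin θ_2 = p·V_2 = 1.5211e-01 × 1.02 = 0.1552.
θ_2 = arcsin 0.1552 = 8.93°.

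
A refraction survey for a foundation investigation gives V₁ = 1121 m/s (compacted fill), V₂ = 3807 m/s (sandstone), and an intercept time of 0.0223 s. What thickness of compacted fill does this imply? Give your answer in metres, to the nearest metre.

13 m

h = tᵢ·V₁·V₂ / (2·√(V₂²−V₁²)).
√(V₂²−V₁²) = √(3807² − 1121²) = 3638.2 m/s.
h = 0.0223 s × 1121 × 3807 / (2 × 3638.2) = 13.08 m.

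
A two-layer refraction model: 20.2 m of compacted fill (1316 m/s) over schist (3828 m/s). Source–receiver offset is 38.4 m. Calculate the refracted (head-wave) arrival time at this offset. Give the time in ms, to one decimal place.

38.9 ms

θ_c = arcsin(V₁/V₂) = arcsin(1316/3828) = 20.11°, cos θ_c = 0.9390.
Intercept time tᵢ = 2h cos θ_c / V₁ = 2·20.2·0.9390/1316 = 0.02883 s.
t = x/V₂ + tᵢ = 38.4/3828 + 0.02883 = 0.03886 s.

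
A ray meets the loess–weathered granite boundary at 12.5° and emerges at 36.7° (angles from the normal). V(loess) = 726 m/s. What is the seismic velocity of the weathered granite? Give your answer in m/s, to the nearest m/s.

2005 m/s

Snell's law: sin 12.5°/V₁ = sin 36.7°/V₂.
V₂ = V₁·sin 36.7°/sin 12.5° = 726 × 2.7612 = 2004.60 m/s.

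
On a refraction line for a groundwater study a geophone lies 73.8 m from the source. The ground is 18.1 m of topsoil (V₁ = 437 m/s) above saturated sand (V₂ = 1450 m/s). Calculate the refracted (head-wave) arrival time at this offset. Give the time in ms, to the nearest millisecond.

t = x/V₂ + 2h·√(V₂²−V₁²)/(V₁V₂).
√(V₂²−V₁²) = √(1450²−437²) = 1382.6 m/s; delay term = 2·18.1·1382.6/(437·1450) = 0.07899 s.
t = 73.8/1450 + 0.07899 = 0.12988 s.

130 ms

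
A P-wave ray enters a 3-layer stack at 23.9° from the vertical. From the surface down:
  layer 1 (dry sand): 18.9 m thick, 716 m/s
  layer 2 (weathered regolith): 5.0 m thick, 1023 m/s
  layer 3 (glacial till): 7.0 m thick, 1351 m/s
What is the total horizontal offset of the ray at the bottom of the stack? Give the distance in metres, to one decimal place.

20.2 m

p = sin θ₁/V₁ = sin 23.9°/716 = 5.6584e-04 s/m is conserved through the stack.
Layer 1: θ = 23.90°; offset = 18.9·tan 23.90° = 8.375 m.
Layer 2: sin θ = p·1023 = 0.5789 → θ = 35.37°; offset = 5.0·tan 35.37° = 3.549 m.
Layer 3: sin θ = p·1351 = 0.7645 → θ = 49.86°; offset = 7.0·tan 49.86° = 8.300 m.
Σ offsets = 20.225 m.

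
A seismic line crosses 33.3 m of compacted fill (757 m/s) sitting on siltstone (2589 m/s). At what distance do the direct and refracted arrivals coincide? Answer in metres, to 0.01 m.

90.01 m

θ_c = arcsin(757/2589) = 17.00°, so cos θ_c = 0.9563 and tᵢ = 2h cos θ_c/V₁ = 0.0841 s.
At crossover x/V₁ = x/V₂ + tᵢ ⇒ x = tᵢ/(1/V₁ − 1/V₂) = 0.08413/(1.3210e-03 − 3.8625e-04) = 90.01 m.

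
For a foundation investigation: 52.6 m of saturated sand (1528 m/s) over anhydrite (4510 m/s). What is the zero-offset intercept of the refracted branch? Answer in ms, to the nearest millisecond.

θ_c = arcsin(V₁/V₂) = arcsin(1528/4510) = 19.80°; cos θ_c = 0.9409.
tᵢ = 2h·cos θ_c / V₁ = 2·52.6·0.9409 / 1528 = 0.06478 s.

65 ms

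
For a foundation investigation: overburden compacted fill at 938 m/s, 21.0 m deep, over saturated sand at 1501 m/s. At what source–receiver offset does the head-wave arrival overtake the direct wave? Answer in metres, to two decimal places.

87.42 m

θ_c = arcsin(938/1501) = 38.68°, so cos θ_c = 0.7807 and tᵢ = 2h cos θ_c/V₁ = 0.0350 s.
At crossover x/V₁ = x/V₂ + tᵢ ⇒ x = tᵢ/(1/V₁ − 1/V₂) = 0.03496/(1.0661e-03 − 6.6622e-04) = 87.42 m.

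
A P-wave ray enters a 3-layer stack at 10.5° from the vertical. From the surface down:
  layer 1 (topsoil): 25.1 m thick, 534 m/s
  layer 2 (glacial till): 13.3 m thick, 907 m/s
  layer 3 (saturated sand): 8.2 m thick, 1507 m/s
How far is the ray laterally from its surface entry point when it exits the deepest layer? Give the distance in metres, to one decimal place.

p = sin θ₁/V₁ = sin 10.5°/534 = 3.4127e-04 s/m is conserved through the stack.
Layer 1: θ = 10.50°; offset = 25.1·tan 10.50° = 4.652 m.
Layer 2: sin θ = p·907 = 0.3095 → θ = 18.03°; offset = 13.3·tan 18.03° = 4.329 m.
Layer 3: sin θ = p·1507 = 0.5143 → θ = 30.95°; offset = 8.2·tan 30.95° = 4.917 m.
Σ offsets = 13.899 m.

13.9 m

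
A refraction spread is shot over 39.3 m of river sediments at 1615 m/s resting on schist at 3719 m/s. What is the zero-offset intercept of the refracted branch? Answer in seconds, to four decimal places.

0.0438 s

θ_c = arcsin(V₁/V₂) = arcsin(1615/3719) = 25.74°; cos θ_c = 0.9008.
tᵢ = 2h·cos θ_c / V₁ = 2·39.3·0.9008 / 1615 = 0.04384 s.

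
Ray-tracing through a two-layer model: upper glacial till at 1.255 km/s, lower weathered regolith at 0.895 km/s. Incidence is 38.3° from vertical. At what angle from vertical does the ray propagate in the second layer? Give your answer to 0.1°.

26.2°

sin θ₁/V₁ = sin θ₂/V₂ ⇒ sin θ₂ = 0.895·sin 38.3°/1.255 = 0.895·0.6198/1.255 = 0.4420.
θ₂ = arcsin 0.4420 = 26.23° from the normal.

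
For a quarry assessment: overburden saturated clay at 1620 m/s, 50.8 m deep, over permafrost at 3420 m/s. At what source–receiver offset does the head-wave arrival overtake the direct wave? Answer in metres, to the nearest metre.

x_cross = 2h·√((V₂+V₁)/(V₂−V₁)).
(V₂+V₁)/(V₂−V₁) = (3420+1620)/(3420−1620) = 2.8000; √ = 1.6733.
x_cross = 2·50.8·1.6733 = 170.01 m.

170 m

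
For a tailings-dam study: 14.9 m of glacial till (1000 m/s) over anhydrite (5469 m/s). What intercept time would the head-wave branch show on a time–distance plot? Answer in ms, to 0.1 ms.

tᵢ = 2h·√(V₂²−V₁²)/(V₁V₂).
√(V₂²−V₁²) = √(5469²−1000²) = 5376.8 m/s.
tᵢ = 2·14.9·5376.8/(1000·5469) = 0.02930 s.

29.3 ms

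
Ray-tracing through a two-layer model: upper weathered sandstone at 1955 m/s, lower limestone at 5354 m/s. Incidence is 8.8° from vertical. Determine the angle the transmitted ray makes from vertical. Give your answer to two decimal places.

24.77°

Snell's law: sin θ₂ = (V₂/V₁)·sin θ₁ = (5354/1955)·sin 8.8° = 0.4190.
θ₂ = arcsin 0.4190 = 24.77° from the normal.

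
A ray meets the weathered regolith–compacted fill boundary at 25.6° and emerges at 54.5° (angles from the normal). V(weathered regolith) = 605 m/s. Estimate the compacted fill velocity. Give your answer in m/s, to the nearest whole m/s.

1140 m/s

Snell's law: sin 25.6°/V₁ = sin 54.5°/V₂.
V₂ = V₁·sin 54.5°/sin 25.6° = 605 × 1.8842 = 1139.91 m/s.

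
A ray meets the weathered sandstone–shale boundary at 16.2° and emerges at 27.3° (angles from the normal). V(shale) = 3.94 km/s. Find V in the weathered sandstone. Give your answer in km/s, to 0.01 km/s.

sin 16.2° = 0.2790; sin 27.3° = 0.4586.
V₁ = V₂·(sin θ₁/sin θ₂) = 3.94·(0.2790/0.4586) = 2.40 km/s.

2.40 km/s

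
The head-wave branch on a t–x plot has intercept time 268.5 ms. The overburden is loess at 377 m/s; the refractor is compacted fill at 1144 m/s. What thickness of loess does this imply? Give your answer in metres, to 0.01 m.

θ_c = arcsin(377/1144) = 19.24°; cos θ_c = 0.9441.
tᵢ = 2h cos θ_c/V₁ ⇒ h = tᵢ·V₁/(2 cos θ_c) = 0.2685·377/(2·0.9441) = 53.61 m.

53.61 m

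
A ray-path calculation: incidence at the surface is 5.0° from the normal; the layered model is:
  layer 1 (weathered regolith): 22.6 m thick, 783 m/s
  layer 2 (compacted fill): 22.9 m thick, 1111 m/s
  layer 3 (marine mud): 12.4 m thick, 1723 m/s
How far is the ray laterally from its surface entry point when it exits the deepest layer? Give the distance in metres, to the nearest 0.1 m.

7.3 m

p = sin θ₁/V₁ = sin 5.0°/783 = 1.1131e-04 s/m is conserved through the stack.
Layer 1: θ = 5.00°; offset = 22.6·tan 5.00° = 1.977 m.
Layer 2: sin θ = p·1111 = 0.1237 → θ = 7.10°; offset = 22.9·tan 7.10° = 2.854 m.
Layer 3: sin θ = p·1723 = 0.1918 → θ = 11.06°; offset = 12.4·tan 11.06° = 2.423 m.
Total horizontal offset = 7.254 m.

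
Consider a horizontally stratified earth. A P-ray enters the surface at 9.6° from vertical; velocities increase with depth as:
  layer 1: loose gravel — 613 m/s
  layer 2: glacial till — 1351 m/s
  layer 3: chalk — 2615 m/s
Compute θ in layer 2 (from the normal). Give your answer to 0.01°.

21.56°

Snell's law across each interface conserves sin θ / V, so sin θ_2 = V_2·sin θ₁/V₁.
sin θ_2 = 1351 × sin 9.6° / 613 = 0.3675.
θ_2 = arcsin 0.3675 = 21.56°.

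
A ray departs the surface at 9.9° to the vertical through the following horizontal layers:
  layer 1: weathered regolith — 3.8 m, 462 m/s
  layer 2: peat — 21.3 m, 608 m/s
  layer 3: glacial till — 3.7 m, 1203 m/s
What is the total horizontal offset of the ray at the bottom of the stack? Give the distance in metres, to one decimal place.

7.5 m

p = sin θ₁/V₁ = sin 9.9°/462 = 3.7214e-04 s/m is conserved through the stack.
Layer 1: θ = 9.90°; offset = 3.8·tan 9.90° = 0.663 m.
Layer 2: sin θ = p·608 = 0.2263 → θ = 13.08°; offset = 21.3·tan 13.08° = 4.948 m.
Layer 3: sin θ = p·1203 = 0.4477 → θ = 26.60°; offset = 3.7·tan 26.60° = 1.852 m.
Summing the layer offsets gives 7.463 m.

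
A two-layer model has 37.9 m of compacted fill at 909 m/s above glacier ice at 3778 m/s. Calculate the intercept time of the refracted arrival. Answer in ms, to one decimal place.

80.9 ms

tᵢ = 2h·√(V₂²−V₁²)/(V₁V₂).
√(V₂²−V₁²) = √(3778²−909²) = 3667.0 m/s.
tᵢ = 2·37.9·3667.0/(909·3778) = 0.08094 s.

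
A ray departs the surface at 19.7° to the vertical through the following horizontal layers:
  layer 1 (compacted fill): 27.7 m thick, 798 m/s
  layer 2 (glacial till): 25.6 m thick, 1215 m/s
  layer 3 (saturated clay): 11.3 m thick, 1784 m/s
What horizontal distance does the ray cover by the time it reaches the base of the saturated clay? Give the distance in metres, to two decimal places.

Apply Snell's law at each interface; in layer i the horizontal offset is hᵢ·tan θᵢ.
Layer 1: θ = 19.70°; offset = 27.7·tan 19.70° = 9.9180 m.
Layer 2: sin θ = 1215·sin 19.7°/798 = 0.5132, θ = 30.88°; offset = 25.6·tan 30.88° = 15.3093 m.
Layer 3: sin θ = 1784·sin 19.7°/798 = 0.7536, θ = 48.90°; offset = 11.3·tan 48.90° = 12.9551 m.
Σ offsets = 38.1825 m.

38.18 m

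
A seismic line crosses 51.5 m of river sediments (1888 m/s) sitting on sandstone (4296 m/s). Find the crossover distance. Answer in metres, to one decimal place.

θ_c = arcsin(1888/4296) = 26.07°, so cos θ_c = 0.8983 and tᵢ = 2h cos θ_c/V₁ = 0.0490 s.
At crossover x/V₁ = x/V₂ + tᵢ ⇒ x = tᵢ/(1/V₁ − 1/V₂) = 0.04900/(5.2966e-04 − 2.3277e-04) = 165.06 m.

165.1 m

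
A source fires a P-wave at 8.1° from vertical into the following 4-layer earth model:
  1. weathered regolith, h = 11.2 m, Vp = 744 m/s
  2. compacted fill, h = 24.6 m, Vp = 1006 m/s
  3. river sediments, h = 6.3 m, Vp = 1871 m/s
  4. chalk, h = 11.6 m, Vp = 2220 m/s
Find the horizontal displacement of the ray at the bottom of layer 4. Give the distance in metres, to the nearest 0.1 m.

14.1 m

p = sin θ₁/V₁ = sin 8.1°/744 = 1.8938e-04 s/m is conserved through the stack.
Layer 1: θ = 8.10°; offset = 11.2·tan 8.10° = 1.594 m.
Layer 2: sin θ = p·1006 = 0.1905 → θ = 10.98°; offset = 24.6·tan 10.98° = 4.774 m.
Layer 3: sin θ = p·1871 = 0.3543 → θ = 20.75°; offset = 6.3·tan 20.75° = 2.387 m.
Layer 4: sin θ = p·2220 = 0.4204 → θ = 24.86°; offset = 11.6·tan 24.86° = 5.375 m.
Σ offsets = 14.131 m.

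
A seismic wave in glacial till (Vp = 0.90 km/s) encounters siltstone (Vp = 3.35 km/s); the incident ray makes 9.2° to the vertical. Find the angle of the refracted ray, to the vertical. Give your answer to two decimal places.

36.52°

sin θ₁/V₁ = sin θ₂/V₂ ⇒ sin θ₂ = 3.35·sin 9.2°/0.90 = 3.35·0.1599/0.90 = 0.5951.
θ₂ = arcsin 0.5951 = 36.52° from the normal.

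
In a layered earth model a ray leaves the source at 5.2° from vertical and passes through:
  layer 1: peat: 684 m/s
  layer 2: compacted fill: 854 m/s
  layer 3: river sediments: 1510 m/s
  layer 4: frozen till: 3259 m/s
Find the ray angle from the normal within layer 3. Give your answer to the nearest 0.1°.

11.5°

Snell's law across each interface conserves sin θ / V, so sin θ_3 = V_3·sin θ₁/V₁.
sin θ_3 = 1510 × sin 5.2° / 684 = 0.2001.
θ_3 = 11.54° from the vertical.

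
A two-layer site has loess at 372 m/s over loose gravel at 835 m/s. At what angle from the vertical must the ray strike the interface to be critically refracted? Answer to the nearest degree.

26°

Critical incidence: sin θ_c = V₁/V₂ = 372/835 = 0.4455.
θ_c = arcsin 0.4455 = 26.46°.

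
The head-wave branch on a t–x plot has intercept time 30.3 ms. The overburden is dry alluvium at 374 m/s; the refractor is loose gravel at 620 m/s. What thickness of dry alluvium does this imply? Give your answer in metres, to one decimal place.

7.1 m

h = tᵢ·V₁·V₂ / (2·√(V₂²−V₁²)).
√(V₂²−V₁²) = √(620² − 374²) = 494.5 m/s.
h = 0.0303 s × 374 × 620 / (2 × 494.5) = 7.10 m.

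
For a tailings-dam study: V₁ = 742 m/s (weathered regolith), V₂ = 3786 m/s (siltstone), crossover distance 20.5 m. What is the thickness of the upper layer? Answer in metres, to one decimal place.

x_cross = 2h·√((V₂+V₁)/(V₂−V₁)) → h = x_cross / (2·√((V₂+V₁)/(V₂−V₁))).
√((V₂+V₁)/(V₂−V₁)) = √((3786+742)/(3786−742)) = 1.2196.
h = 20.5 / (2·1.2196) = 8.40 m.

8.4 m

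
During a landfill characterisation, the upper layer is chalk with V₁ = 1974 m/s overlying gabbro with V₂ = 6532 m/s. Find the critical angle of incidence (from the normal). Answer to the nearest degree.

Critical incidence: sin θ_c = V₁/V₂ = 1974/6532 = 0.3022.
θ_c = arcsin 0.3022 = 17.59°.

18°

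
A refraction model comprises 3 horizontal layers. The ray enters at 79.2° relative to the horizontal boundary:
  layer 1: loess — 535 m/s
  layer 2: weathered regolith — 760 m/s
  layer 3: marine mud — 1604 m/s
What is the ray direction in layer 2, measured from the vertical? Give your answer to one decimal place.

15.4°

From the normal: θ₁ = 90° − 79.2° = 10.8°.
Snell's law across each interface conserves sin θ / V, so sin θ_2 = V_2·sin θ₁/V₁.
sin θ_2 = 760 × sin 10.8° / 535 = 0.2662.
θ_2 = arcsin 0.2662 = 15.44°.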